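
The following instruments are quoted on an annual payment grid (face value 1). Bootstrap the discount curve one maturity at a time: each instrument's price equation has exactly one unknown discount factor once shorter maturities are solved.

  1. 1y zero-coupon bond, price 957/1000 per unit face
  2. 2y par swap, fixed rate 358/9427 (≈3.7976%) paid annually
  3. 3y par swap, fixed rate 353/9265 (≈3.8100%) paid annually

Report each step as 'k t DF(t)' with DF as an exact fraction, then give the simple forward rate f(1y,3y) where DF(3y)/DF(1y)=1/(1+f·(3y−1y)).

1 1 957/1000
2 2 2321/2500
3 3 8941/10000
f(1y,3y) = ((957/1000)/(8941/10000) − 1)/(2) = 629/17882 ≈ 3.5175%

step 1 [1y] zero: DF = P = 957/1000 ≈ 0.957000
step 2 [2y] swap r/1=358/9427: DF=(1 − 358/9427·(0.957000))/(1+358/9427) = 2321/2500 ≈ 0.928400
step 3 [3y] swap r/1=353/9265: DF=(1 − 353/9265·(0.957000+0.928400))/(1+353/9265) = 8941/10000 ≈ 0.894100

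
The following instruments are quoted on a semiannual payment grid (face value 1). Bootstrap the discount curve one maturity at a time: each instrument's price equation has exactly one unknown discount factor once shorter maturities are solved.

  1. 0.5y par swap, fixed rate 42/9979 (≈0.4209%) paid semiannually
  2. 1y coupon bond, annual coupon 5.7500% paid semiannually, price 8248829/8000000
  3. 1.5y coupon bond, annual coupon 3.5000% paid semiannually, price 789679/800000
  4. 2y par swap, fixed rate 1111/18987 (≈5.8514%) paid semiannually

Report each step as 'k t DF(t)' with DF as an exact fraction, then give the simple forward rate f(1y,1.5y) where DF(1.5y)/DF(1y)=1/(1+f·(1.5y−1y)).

step 1 [0.5y] swap r/2=21/9979: DF=(1 − 21/9979·(0))/(1+21/9979) = 9979/10000 ≈ 0.997900
step 2 [1y] bond c/2=23/800: DF=(8248829/8000000 − 23/800·(0.997900))/(1+23/800) = 609/625 ≈ 0.974400
step 3 [1.5y] bond c/2=7/400: DF=(789679/800000 − 7/400·(0.997900+0.974400))/(1+7/400) = 4681/5000 ≈ 0.936200
step 4 [2y] swap r/2=1111/37974: DF=(1 − 1111/37974·(0.997900+0.974400+0.936200))/(1+1111/37974) = 8889/10000 ≈ 0.888900

1 1/2 9979/10000
2 1 609/625
3 3/2 4681/5000
4 2 8889/10000
f(1y,1.5y) = ((609/625)/(4681/5000) − 1)/(1/2) = 382/4681 ≈ 8.1606%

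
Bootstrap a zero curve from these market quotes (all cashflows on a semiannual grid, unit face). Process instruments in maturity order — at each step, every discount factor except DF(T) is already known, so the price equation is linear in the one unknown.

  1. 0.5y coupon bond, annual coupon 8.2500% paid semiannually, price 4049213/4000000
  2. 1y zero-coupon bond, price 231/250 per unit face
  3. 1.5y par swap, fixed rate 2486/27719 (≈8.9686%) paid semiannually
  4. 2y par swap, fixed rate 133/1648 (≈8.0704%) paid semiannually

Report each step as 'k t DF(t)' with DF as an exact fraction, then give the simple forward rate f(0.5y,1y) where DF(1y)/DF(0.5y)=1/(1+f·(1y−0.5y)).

1 1/2 4861/5000
2 1 231/250
3 3/2 8757/10000
4 2 8537/10000
f(0.5y,1y) = ((4861/5000)/(231/250) − 1)/(1/2) = 241/2310 ≈ 10.4329%

step 1 [0.5y] bond c/2=33/800: DF=(4049213/4000000 − 33/800·(0))/(1+33/800) = 4861/5000 ≈ 0.972200
step 2 [1y] zero: DF = P = 231/250 ≈ 0.924000
step 3 [1.5y] swap r/2=1243/27719: DF=(1 − 1243/27719·(0.972200+0.924000))/(1+1243/27719) = 8757/10000 ≈ 0.875700
step 4 [2y] swap r/2=133/3296: DF=(1 − 133/3296·(0.972200+0.924000+0.875700))/(1+133/3296) = 8537/10000 ≈ 0.853700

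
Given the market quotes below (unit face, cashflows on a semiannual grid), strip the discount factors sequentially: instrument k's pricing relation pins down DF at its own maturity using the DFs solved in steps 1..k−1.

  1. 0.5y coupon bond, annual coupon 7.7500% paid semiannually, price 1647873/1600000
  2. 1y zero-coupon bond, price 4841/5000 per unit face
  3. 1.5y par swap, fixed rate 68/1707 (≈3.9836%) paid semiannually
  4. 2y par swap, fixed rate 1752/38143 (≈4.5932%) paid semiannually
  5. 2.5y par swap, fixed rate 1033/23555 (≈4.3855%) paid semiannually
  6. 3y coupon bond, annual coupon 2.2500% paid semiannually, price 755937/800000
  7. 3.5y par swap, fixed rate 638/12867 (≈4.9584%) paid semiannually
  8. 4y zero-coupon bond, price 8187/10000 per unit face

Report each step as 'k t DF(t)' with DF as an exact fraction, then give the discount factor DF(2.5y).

1 1/2 1983/2000
2 1 4841/5000
3 3/2 4711/5000
4 2 2281/2500
5 5/2 8967/10000
6 3 441/500
7 7/2 1681/2000
8 4 8187/10000
DF(2.5y) = 8967/10000 ≈ 0.896700

step 1 [0.5y] bond c/2=31/800: DF=(1647873/1600000 − 31/800·(0))/(1+31/800) = 1983/2000 ≈ 0.991500
step 2 [1y] zero: DF = P = 4841/5000 ≈ 0.968200
step 3 [1.5y] swap r/2=34/1707: DF=(1 − 34/1707·(0.991500+0.968200))/(1+34/1707) = 4711/5000 ≈ 0.942200
step 4 [2y] swap r/2=876/38143: DF=(1 − 876/38143·(0.991500+0.968200+0.942200))/(1+876/38143) = 2281/2500 ≈ 0.912400
step 5 [2.5y] swap r/2=1033/47110: DF=(1 − 1033/47110·(0.991500+0.968200+0.942200+0.912400))/(1+1033/47110) = 8967/10000 ≈ 0.896700
step 6 [3y] bond c/2=9/800: DF=(755937/800000 − 9/800·(0.991500+0.968200+0.942200+0.912400+0.896700))/(1+9/800) = 441/500 ≈ 0.882000
step 7 [3.5y] swap r/2=319/12867: DF=(1 − 319/12867·(0.991500+0.968200+0.942200+0.912400+0.896700+0.882000))/(1+319/12867) = 1681/2000 ≈ 0.840500
step 8 [4y] zero: DF = P = 8187/10000 ≈ 0.818700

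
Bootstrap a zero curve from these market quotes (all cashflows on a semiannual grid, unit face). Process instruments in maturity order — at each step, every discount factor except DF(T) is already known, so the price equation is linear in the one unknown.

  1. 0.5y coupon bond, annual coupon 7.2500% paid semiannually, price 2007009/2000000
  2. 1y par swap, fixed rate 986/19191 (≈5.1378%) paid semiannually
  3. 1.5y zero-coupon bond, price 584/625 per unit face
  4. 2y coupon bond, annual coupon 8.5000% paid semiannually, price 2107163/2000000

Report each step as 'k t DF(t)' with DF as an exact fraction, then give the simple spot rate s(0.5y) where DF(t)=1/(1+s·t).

step 1 [0.5y] bond c/2=29/800: DF=(2007009/2000000 − 29/800·(0))/(1+29/800) = 2421/2500 ≈ 0.968400
step 2 [1y] swap r/2=493/19191: DF=(1 − 493/19191·(0.968400))/(1+493/19191) = 9507/10000 ≈ 0.950700
step 3 [1.5y] zero: DF = P = 584/625 ≈ 0.934400
step 4 [2y] bond c/2=17/400: DF=(2107163/2000000 − 17/400·(0.968400+0.950700+0.934400))/(1+17/400) = 8943/10000 ≈ 0.894300

1 1/2 2421/2500
2 1 9507/10000
3 3/2 584/625
4 2 8943/10000
s(0.5y) = (1/(2421/2500) − 1)/(1/2) = 158/2421 ≈ 6.5262%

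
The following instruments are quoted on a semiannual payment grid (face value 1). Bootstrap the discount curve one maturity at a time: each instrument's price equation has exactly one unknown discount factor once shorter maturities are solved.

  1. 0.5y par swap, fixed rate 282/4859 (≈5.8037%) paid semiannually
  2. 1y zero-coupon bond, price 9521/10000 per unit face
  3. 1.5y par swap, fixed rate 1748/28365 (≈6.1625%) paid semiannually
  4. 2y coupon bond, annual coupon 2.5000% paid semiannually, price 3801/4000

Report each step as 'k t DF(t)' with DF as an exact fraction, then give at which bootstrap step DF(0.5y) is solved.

1 1/2 4859/5000
2 1 9521/10000
3 3/2 4563/5000
4 2 1807/2000
DF(0.5y) is solved at step 1

step 1 [0.5y] swap r/2=141/4859: DF=(1 − 141/4859·(0))/(1+141/4859) = 4859/5000 ≈ 0.971800
step 2 [1y] zero: DF = P = 9521/10000 ≈ 0.952100
step 3 [1.5y] swap r/2=874/28365: DF=(1 − 874/28365·(0.971800+0.952100))/(1+874/28365) = 4563/5000 ≈ 0.912600
step 4 [2y] bond c/2=1/80: DF=(3801/4000 − 1/80·(0.971800+0.952100+0.912600))/(1+1/80) = 1807/2000 ≈ 0.903500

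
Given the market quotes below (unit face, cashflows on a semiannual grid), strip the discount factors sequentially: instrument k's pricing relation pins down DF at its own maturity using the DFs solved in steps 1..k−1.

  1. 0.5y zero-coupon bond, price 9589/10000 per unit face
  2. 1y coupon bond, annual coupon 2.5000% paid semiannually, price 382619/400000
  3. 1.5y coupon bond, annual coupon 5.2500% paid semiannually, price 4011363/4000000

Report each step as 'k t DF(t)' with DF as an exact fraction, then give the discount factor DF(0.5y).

step 1 [0.5y] zero: DF = P = 9589/10000 ≈ 0.958900
step 2 [1y] bond c/2=1/80: DF=(382619/400000 − 1/80·(0.958900))/(1+1/80) = 9329/10000 ≈ 0.932900
step 3 [1.5y] bond c/2=21/800: DF=(4011363/4000000 − 21/800·(0.958900+0.932900))/(1+21/800) = 1161/1250 ≈ 0.928800

1 1/2 9589/10000
2 1 9329/10000
3 3/2 1161/1250
DF(0.5y) = 9589/10000 ≈ 0.958900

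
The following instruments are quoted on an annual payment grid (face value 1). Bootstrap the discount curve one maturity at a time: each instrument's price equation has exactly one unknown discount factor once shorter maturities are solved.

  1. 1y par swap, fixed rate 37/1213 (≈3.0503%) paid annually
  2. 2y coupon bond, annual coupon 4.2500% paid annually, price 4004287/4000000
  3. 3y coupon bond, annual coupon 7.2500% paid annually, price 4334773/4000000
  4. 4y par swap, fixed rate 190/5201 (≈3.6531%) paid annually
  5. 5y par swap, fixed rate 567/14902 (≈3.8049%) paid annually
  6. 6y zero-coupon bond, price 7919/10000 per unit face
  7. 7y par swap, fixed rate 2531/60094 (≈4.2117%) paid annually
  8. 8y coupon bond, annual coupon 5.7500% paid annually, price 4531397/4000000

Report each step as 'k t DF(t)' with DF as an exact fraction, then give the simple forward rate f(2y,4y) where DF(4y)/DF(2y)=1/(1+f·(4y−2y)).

1 1 1213/1250
2 2 9207/10000
3 3 4413/5000
4 4 867/1000
5 5 8299/10000
6 6 7919/10000
7 7 7469/10000
8 8 1489/2000
f(2y,4y) = ((9207/10000)/(867/1000) − 1)/(2) = 179/5780 ≈ 3.0969%

step 1 [1y] swap r/1=37/1213: DF=(1 − 37/1213·(0))/(1+37/1213) = 1213/1250 ≈ 0.970400
step 2 [2y] bond c/1=17/400: DF=(4004287/4000000 − 17/400·(0.970400))/(1+17/400) = 9207/10000 ≈ 0.920700
step 3 [3y] bond c/1=29/400: DF=(4334773/4000000 − 29/400·(0.970400+0.920700))/(1+29/400) = 4413/5000 ≈ 0.882600
step 4 [4y] swap r/1=190/5201: DF=(1 − 190/5201·(0.970400+0.920700+0.882600))/(1+190/5201) = 867/1000 ≈ 0.867000
step 5 [5y] swap r/1=567/14902: DF=(1 − 567/14902·(0.970400+0.920700+0.882600+0.867000))/(1+567/14902) = 8299/10000 ≈ 0.829900
step 6 [6y] zero: DF = P = 7919/10000 ≈ 0.791900
step 7 [7y] swap r/1=2531/60094: DF=(1 − 2531/60094·(0.970400+0.920700+0.882600+0.867000+0.829900+0.791900))/(1+2531/60094) = 7469/10000 ≈ 0.746900
step 8 [8y] bond c/1=23/400: DF=(4531397/4000000 − 23/400·(0.970400+0.920700+0.882600+0.867000+0.829900+0.791900+0.746900))/(1+23/400) = 1489/2000 ≈ 0.744500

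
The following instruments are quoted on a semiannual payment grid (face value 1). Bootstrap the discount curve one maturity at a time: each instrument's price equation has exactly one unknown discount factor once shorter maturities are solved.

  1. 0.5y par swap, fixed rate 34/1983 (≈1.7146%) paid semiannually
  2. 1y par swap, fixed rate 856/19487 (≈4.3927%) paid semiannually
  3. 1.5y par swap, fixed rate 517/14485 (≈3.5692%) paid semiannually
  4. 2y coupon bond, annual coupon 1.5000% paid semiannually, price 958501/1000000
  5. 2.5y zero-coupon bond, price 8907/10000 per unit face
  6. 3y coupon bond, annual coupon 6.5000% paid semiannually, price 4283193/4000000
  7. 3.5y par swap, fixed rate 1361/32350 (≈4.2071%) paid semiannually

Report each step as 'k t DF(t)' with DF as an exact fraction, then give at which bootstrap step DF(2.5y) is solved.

1 1/2 1983/2000
2 1 2393/2500
3 3/2 9483/10000
4 2 4649/5000
5 5/2 8907/10000
6 3 4443/5000
7 7/2 8639/10000
DF(2.5y) is solved at step 5

step 1 [0.5y] swap r/2=17/1983: DF=(1 − 17/1983·(0))/(1+17/1983) = 1983/2000 ≈ 0.991500
step 2 [1y] swap r/2=428/19487: DF=(1 − 428/19487·(0.991500))/(1+428/19487) = 2393/2500 ≈ 0.957200
step 3 [1.5y] swap r/2=517/28970: DF=(1 − 517/28970·(0.991500+0.957200))/(1+517/28970) = 9483/10000 ≈ 0.948300
step 4 [2y] bond c/2=3/400: DF=(958501/1000000 − 3/400·(0.991500+0.957200+0.948300))/(1+3/400) = 4649/5000 ≈ 0.929800
step 5 [2.5y] zero: DF = P = 8907/10000 ≈ 0.890700
step 6 [3y] bond c/2=13/400: DF=(4283193/4000000 − 13/400·(0.991500+0.957200+0.948300+0.929800+0.890700))/(1+13/400) = 4443/5000 ≈ 0.888600
step 7 [3.5y] swap r/2=1361/64700: DF=(1 − 1361/64700·(0.991500+0.957200+0.948300+0.929800+0.890700+0.888600))/(1+1361/64700) = 8639/10000 ≈ 0.863900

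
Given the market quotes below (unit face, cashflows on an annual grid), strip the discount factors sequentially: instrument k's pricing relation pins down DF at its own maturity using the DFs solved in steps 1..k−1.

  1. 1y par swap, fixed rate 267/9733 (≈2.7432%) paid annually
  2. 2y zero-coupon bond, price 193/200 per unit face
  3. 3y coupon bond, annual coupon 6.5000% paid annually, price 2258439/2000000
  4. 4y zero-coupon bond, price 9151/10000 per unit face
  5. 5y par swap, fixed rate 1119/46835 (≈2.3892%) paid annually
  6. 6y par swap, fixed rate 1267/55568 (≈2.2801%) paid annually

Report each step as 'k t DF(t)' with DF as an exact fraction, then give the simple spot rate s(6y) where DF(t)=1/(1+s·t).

step 1 [1y] swap r/1=267/9733: DF=(1 − 267/9733·(0))/(1+267/9733) = 9733/10000 ≈ 0.973300
step 2 [2y] zero: DF = P = 193/200 ≈ 0.965000
step 3 [3y] bond c/1=13/200: DF=(2258439/2000000 − 13/200·(0.973300+0.965000))/(1+13/200) = 471/500 ≈ 0.942000
step 4 [4y] zero: DF = P = 9151/10000 ≈ 0.915100
step 5 [5y] swap r/1=1119/46835: DF=(1 − 1119/46835·(0.973300+0.965000+0.942000+0.915100))/(1+1119/46835) = 8881/10000 ≈ 0.888100
step 6 [6y] swap r/1=1267/55568: DF=(1 − 1267/55568·(0.973300+0.965000+0.942000+0.915100+0.888100))/(1+1267/55568) = 8733/10000 ≈ 0.873300

1 1 9733/10000
2 2 193/200
3 3 471/500
4 4 9151/10000
5 5 8881/10000
6 6 8733/10000
s(6y) = (1/(8733/10000) − 1)/(6) = 1267/52398 ≈ 2.4180%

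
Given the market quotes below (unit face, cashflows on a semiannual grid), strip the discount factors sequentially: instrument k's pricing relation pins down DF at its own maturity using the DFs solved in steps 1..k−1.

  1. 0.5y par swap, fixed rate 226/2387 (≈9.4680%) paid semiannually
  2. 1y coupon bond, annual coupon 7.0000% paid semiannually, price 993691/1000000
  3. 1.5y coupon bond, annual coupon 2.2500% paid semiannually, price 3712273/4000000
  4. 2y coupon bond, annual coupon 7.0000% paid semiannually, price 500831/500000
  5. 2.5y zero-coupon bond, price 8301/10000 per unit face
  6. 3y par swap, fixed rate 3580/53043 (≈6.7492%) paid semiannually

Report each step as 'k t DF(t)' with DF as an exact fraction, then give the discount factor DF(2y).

1 1/2 2387/2500
2 1 4639/5000
3 3/2 1121/1250
4 2 4369/5000
5 5/2 8301/10000
6 3 821/1000
DF(2y) = 4369/5000 ≈ 0.873800

step 1 [0.5y] swap r/2=113/2387: DF=(1 − 113/2387·(0))/(1+113/2387) = 2387/2500 ≈ 0.954800
step 2 [1y] bond c/2=7/200: DF=(993691/1000000 − 7/200·(0.954800))/(1+7/200) = 4639/5000 ≈ 0.927800
step 3 [1.5y] bond c/2=9/800: DF=(3712273/4000000 − 9/800·(0.954800+0.927800))/(1+9/800) = 1121/1250 ≈ 0.896800
step 4 [2y] bond c/2=7/200: DF=(500831/500000 − 7/200·(0.954800+0.927800+0.896800))/(1+7/200) = 4369/5000 ≈ 0.873800
step 5 [2.5y] zero: DF = P = 8301/10000 ≈ 0.830100
step 6 [3y] swap r/2=1790/53043: DF=(1 − 1790/53043·(0.954800+0.927800+0.896800+0.873800+0.830100))/(1+1790/53043) = 821/1000 ≈ 0.821000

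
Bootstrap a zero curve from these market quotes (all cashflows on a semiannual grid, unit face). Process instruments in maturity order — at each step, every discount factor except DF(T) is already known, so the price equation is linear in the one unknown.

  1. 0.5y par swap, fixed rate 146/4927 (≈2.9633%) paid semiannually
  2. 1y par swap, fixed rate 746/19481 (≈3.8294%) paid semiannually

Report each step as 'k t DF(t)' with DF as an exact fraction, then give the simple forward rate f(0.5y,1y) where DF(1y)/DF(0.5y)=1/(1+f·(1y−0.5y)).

step 1 [0.5y] swap r/2=73/4927: DF=(1 − 73/4927·(0))/(1+73/4927) = 4927/5000 ≈ 0.985400
step 2 [1y] swap r/2=373/19481: DF=(1 − 373/19481·(0.985400))/(1+373/19481) = 9627/10000 ≈ 0.962700

1 1/2 4927/5000
2 1 9627/10000
f(0.5y,1y) = ((4927/5000)/(9627/10000) − 1)/(1/2) = 454/9627 ≈ 4.7159%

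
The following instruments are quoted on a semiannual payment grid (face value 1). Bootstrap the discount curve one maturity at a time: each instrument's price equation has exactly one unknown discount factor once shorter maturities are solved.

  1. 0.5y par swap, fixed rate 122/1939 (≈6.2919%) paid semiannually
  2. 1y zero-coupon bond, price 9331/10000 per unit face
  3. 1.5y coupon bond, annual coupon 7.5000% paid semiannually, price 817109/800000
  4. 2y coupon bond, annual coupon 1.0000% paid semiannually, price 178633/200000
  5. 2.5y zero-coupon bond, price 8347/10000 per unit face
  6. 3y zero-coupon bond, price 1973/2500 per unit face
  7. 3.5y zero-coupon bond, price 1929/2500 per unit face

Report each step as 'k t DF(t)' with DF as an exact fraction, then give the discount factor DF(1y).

1 1/2 1939/2000
2 1 9331/10000
3 3/2 9157/10000
4 2 8747/10000
5 5/2 8347/10000
6 3 1973/2500
7 7/2 1929/2500
DF(1y) = 9331/10000 ≈ 0.933100

step 1 [0.5y] swap r/2=61/1939: DF=(1 − 61/1939·(0))/(1+61/1939) = 1939/2000 ≈ 0.969500
step 2 [1y] zero: DF = P = 9331/10000 ≈ 0.933100
step 3 [1.5y] bond c/2=3/80: DF=(817109/800000 − 3/80·(0.969500+0.933100))/(1+3/80) = 9157/10000 ≈ 0.915700
step 4 [2y] bond c/2=1/200: DF=(178633/200000 − 1/200·(0.969500+0.933100+0.915700))/(1+1/200) = 8747/10000 ≈ 0.874700
step 5 [2.5y] zero: DF = P = 8347/10000 ≈ 0.834700
step 6 [3y] zero: DF = P = 1973/2500 ≈ 0.789200
step 7 [3.5y] zero: DF = P = 1929/2500 ≈ 0.771600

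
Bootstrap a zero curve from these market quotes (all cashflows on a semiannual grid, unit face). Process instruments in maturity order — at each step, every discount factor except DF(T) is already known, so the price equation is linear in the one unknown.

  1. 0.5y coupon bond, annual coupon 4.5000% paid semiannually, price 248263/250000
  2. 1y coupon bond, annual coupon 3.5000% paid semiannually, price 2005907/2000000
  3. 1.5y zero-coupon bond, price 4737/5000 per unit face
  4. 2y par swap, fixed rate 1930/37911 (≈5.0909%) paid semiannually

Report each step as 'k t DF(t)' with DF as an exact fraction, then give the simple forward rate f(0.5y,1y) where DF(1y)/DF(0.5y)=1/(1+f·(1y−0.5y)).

step 1 [0.5y] bond c/2=9/400: DF=(248263/250000 − 9/400·(0))/(1+9/400) = 607/625 ≈ 0.971200
step 2 [1y] bond c/2=7/400: DF=(2005907/2000000 − 7/400·(0.971200))/(1+7/400) = 969/1000 ≈ 0.969000
step 3 [1.5y] zero: DF = P = 4737/5000 ≈ 0.947400
step 4 [2y] swap r/2=965/37911: DF=(1 − 965/37911·(0.971200+0.969000+0.947400))/(1+965/37911) = 1807/2000 ≈ 0.903500

1 1/2 607/625
2 1 969/1000
3 3/2 4737/5000
4 2 1807/2000
f(0.5y,1y) = ((607/625)/(969/1000) − 1)/(1/2) = 22/4845 ≈ 0.4541%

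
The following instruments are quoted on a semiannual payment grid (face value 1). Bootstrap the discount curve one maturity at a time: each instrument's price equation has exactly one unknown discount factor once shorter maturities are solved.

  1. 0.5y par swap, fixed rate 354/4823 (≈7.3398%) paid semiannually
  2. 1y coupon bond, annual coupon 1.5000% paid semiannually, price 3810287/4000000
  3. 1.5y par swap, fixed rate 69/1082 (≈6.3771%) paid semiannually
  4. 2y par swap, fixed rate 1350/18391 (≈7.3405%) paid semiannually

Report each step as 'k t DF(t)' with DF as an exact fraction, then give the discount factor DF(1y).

step 1 [0.5y] swap r/2=177/4823: DF=(1 − 177/4823·(0))/(1+177/4823) = 4823/5000 ≈ 0.964600
step 2 [1y] bond c/2=3/400: DF=(3810287/4000000 − 3/400·(0.964600))/(1+3/400) = 9383/10000 ≈ 0.938300
step 3 [1.5y] swap r/2=69/2164: DF=(1 − 69/2164·(0.964600+0.938300))/(1+69/2164) = 9103/10000 ≈ 0.910300
step 4 [2y] swap r/2=675/18391: DF=(1 − 675/18391·(0.964600+0.938300+0.910300))/(1+675/18391) = 173/200 ≈ 0.865000

1 1/2 4823/5000
2 1 9383/10000
3 3/2 9103/10000
4 2 173/200
DF(1y) = 9383/10000 ≈ 0.938300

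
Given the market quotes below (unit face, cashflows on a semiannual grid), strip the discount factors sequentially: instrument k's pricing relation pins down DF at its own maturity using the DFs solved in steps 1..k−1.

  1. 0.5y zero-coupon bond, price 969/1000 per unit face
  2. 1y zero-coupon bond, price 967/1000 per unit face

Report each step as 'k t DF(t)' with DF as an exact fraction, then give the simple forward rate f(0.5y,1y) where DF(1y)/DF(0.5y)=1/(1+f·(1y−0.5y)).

step 1 [0.5y] zero: DF = P = 969/1000 ≈ 0.969000
step 2 [1y] zero: DF = P = 967/1000 ≈ 0.967000

1 1/2 969/1000
2 1 967/1000
f(0.5y,1y) = ((969/1000)/(967/1000) − 1)/(1/2) = 4/967 ≈ 0.4137%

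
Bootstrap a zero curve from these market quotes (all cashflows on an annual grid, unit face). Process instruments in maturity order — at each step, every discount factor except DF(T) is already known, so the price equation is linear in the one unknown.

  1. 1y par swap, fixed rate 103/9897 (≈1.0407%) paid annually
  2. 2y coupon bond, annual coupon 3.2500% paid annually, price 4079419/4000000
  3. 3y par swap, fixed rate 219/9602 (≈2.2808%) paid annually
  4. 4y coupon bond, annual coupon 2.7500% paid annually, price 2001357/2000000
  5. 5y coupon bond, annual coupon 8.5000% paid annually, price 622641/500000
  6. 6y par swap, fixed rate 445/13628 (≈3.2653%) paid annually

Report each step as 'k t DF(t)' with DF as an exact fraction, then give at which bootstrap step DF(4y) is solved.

1 1 9897/10000
2 2 4783/5000
3 3 9343/10000
4 4 1121/1250
5 5 4259/5000
6 6 411/500
DF(4y) is solved at step 4

step 1 [1y] swap r/1=103/9897: DF=(1 − 103/9897·(0))/(1+103/9897) = 9897/10000 ≈ 0.989700
step 2 [2y] bond c/1=13/400: DF=(4079419/4000000 − 13/400·(0.989700))/(1+13/400) = 4783/5000 ≈ 0.956600
step 3 [3y] swap r/1=219/9602: DF=(1 − 219/9602·(0.989700+0.956600))/(1+219/9602) = 9343/10000 ≈ 0.934300
step 4 [4y] bond c/1=11/400: DF=(2001357/2000000 − 11/400·(0.989700+0.956600+0.934300))/(1+11/400) = 1121/1250 ≈ 0.896800
step 5 [5y] bond c/1=17/200: DF=(622641/500000 − 17/200·(0.989700+0.956600+0.934300+0.896800))/(1+17/200) = 4259/5000 ≈ 0.851800
step 6 [6y] swap r/1=445/13628: DF=(1 − 445/13628·(0.989700+0.956600+0.934300+0.896800+0.851800))/(1+445/13628) = 411/500 ≈ 0.822000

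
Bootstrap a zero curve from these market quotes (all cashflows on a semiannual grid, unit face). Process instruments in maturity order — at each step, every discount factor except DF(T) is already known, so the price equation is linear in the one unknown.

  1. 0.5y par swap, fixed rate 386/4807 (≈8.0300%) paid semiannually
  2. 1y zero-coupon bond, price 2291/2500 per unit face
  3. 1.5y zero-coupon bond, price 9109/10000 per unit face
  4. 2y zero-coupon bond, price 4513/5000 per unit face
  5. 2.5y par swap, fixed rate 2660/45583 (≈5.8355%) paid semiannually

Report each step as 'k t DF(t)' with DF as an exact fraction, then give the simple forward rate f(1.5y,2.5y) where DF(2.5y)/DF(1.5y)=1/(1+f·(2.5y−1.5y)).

1 1/2 4807/5000
2 1 2291/2500
3 3/2 9109/10000
4 2 4513/5000
5 5/2 867/1000
f(1.5y,2.5y) = ((9109/10000)/(867/1000) − 1)/(1) = 439/8670 ≈ 5.0634%

step 1 [0.5y] swap r/2=193/4807: DF=(1 − 193/4807·(0))/(1+193/4807) = 4807/5000 ≈ 0.961400
step 2 [1y] zero: DF = P = 2291/2500 ≈ 0.916400
step 3 [1.5y] zero: DF = P = 9109/10000 ≈ 0.910900
step 4 [2y] zero: DF = P = 4513/5000 ≈ 0.902600
step 5 [2.5y] swap r/2=1330/45583: DF=(1 − 1330/45583·(0.961400+0.916400+0.910900+0.902600))/(1+1330/45583) = 867/1000 ≈ 0.867000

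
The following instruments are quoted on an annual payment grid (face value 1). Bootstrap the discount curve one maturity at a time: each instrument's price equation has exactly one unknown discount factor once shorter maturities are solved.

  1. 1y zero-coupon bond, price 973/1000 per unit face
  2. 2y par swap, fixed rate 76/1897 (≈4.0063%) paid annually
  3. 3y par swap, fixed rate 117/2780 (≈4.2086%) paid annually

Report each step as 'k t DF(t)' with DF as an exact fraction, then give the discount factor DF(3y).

1 1 973/1000
2 2 231/250
3 3 883/1000
DF(3y) = 883/1000 ≈ 0.883000

step 1 [1y] zero: DF = P = 973/1000 ≈ 0.973000
step 2 [2y] swap r/1=76/1897: DF=(1 − 76/1897·(0.973000))/(1+76/1897) = 231/250 ≈ 0.924000
step 3 [3y] swap r/1=117/2780: DF=(1 − 117/2780·(0.973000+0.924000))/(1+117/2780) = 883/1000 ≈ 0.883000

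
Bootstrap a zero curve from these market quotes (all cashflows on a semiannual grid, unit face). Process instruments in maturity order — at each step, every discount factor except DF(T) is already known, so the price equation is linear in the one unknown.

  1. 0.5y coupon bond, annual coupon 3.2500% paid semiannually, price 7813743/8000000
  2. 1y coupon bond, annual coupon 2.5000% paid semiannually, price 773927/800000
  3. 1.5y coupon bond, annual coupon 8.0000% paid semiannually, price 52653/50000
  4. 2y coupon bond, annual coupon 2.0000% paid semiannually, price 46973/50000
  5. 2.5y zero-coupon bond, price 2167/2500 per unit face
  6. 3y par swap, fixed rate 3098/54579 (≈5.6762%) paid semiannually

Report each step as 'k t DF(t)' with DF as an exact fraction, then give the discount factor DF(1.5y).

1 1/2 9611/10000
2 1 2359/2500
3 3/2 9393/10000
4 2 451/500
5 5/2 2167/2500
6 3 8451/10000
DF(1.5y) = 9393/10000 ≈ 0.939300

step 1 [0.5y] bond c/2=13/800: DF=(7813743/8000000 − 13/800·(0))/(1+13/800) = 9611/10000 ≈ 0.961100
step 2 [1y] bond c/2=1/80: DF=(773927/800000 − 1/80·(0.961100))/(1+1/80) = 2359/2500 ≈ 0.943600
step 3 [1.5y] bond c/2=1/25: DF=(52653/50000 − 1/25·(0.961100+0.943600))/(1+1/25) = 9393/10000 ≈ 0.939300
step 4 [2y] bond c/2=1/100: DF=(46973/50000 − 1/100·(0.961100+0.943600+0.939300))/(1+1/100) = 451/500 ≈ 0.902000
step 5 [2.5y] zero: DF = P = 2167/2500 ≈ 0.866800
step 6 [3y] swap r/2=1549/54579: DF=(1 − 1549/54579·(0.961100+0.943600+0.939300+0.902000+0.866800))/(1+1549/54579) = 8451/10000 ≈ 0.845100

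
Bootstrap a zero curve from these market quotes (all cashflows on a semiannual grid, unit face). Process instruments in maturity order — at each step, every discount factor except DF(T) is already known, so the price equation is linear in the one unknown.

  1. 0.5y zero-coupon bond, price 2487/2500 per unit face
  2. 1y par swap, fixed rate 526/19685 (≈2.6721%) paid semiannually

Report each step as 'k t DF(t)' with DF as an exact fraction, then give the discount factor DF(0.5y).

1 1/2 2487/2500
2 1 9737/10000
DF(0.5y) = 2487/2500 ≈ 0.994800

step 1 [0.5y] zero: DF = P = 2487/2500 ≈ 0.994800
step 2 [1y] swap r/2=263/19685: DF=(1 − 263/19685·(0.994800))/(1+263/19685) = 9737/10000 ≈ 0.973700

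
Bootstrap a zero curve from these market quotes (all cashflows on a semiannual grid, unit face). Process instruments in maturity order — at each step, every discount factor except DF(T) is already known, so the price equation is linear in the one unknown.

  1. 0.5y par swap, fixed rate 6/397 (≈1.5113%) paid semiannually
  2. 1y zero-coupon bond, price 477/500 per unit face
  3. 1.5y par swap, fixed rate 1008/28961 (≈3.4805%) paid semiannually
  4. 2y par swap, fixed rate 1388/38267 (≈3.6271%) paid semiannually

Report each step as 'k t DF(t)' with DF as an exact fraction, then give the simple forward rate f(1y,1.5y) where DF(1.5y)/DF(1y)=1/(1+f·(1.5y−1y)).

step 1 [0.5y] swap r/2=3/397: DF=(1 − 3/397·(0))/(1+3/397) = 397/400 ≈ 0.992500
step 2 [1y] zero: DF = P = 477/500 ≈ 0.954000
step 3 [1.5y] swap r/2=504/28961: DF=(1 − 504/28961·(0.992500+0.954000))/(1+504/28961) = 1187/1250 ≈ 0.949600
step 4 [2y] swap r/2=694/38267: DF=(1 − 694/38267·(0.992500+0.954000+0.949600))/(1+694/38267) = 4653/5000 ≈ 0.930600

1 1/2 397/400
2 1 477/500
3 3/2 1187/1250
4 2 4653/5000
f(1y,1.5y) = ((477/500)/(1187/1250) − 1)/(1/2) = 11/1187 ≈ 0.9267%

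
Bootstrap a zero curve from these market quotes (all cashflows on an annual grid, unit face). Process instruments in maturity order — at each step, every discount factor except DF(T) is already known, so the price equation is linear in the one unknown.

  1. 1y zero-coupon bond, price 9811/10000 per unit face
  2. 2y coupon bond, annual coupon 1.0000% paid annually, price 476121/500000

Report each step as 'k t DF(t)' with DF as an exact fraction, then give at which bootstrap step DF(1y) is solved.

1 1 9811/10000
2 2 9331/10000
DF(1y) is solved at step 1

step 1 [1y] zero: DF = P = 9811/10000 ≈ 0.981100
step 2 [2y] bond c/1=1/100: DF=(476121/500000 − 1/100·(0.981100))/(1+1/100) = 9331/10000 ≈ 0.933100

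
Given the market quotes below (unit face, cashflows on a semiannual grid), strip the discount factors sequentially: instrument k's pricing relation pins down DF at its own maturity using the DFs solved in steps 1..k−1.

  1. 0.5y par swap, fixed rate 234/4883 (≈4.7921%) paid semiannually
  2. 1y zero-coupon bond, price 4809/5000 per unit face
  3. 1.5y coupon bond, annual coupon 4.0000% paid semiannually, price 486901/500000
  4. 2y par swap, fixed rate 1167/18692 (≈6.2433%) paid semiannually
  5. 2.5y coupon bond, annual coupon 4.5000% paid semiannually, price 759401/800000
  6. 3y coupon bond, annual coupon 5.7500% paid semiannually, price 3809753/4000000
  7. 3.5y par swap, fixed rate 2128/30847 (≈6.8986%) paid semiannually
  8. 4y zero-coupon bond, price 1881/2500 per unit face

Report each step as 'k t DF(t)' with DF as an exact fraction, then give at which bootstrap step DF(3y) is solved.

1 1/2 4883/5000
2 1 4809/5000
3 3/2 9167/10000
4 2 8833/10000
5 5/2 8461/10000
6 3 7977/10000
7 7/2 492/625
8 4 1881/2500
DF(3y) is solved at step 6

step 1 [0.5y] swap r/2=117/4883: DF=(1 − 117/4883·(0))/(1+117/4883) = 4883/5000 ≈ 0.976600
step 2 [1y] zero: DF = P = 4809/5000 ≈ 0.961800
step 3 [1.5y] bond c/2=1/50: DF=(486901/500000 − 1/50·(0.976600+0.961800))/(1+1/50) = 9167/10000 ≈ 0.916700
step 4 [2y] swap r/2=1167/37384: DF=(1 − 1167/37384·(0.976600+0.961800+0.916700))/(1+1167/37384) = 8833/10000 ≈ 0.883300
step 5 [2.5y] bond c/2=9/400: DF=(759401/800000 − 9/400·(0.976600+0.961800+0.916700+0.883300))/(1+9/400) = 8461/10000 ≈ 0.846100
step 6 [3y] bond c/2=23/800: DF=(3809753/4000000 − 23/800·(0.976600+0.961800+0.916700+0.883300+0.846100))/(1+23/800) = 7977/10000 ≈ 0.797700
step 7 [3.5y] swap r/2=1064/30847: DF=(1 − 1064/30847·(0.976600+0.961800+0.916700+0.883300+0.846100+0.797700))/(1+1064/30847) = 492/625 ≈ 0.787200
step 8 [4y] zero: DF = P = 1881/2500 ≈ 0.752400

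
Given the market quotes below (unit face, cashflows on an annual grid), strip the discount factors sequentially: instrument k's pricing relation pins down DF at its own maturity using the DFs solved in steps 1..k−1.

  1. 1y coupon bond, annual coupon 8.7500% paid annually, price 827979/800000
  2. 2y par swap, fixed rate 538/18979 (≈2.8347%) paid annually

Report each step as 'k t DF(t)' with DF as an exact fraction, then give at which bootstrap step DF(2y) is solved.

step 1 [1y] bond c/1=7/80: DF=(827979/800000 − 7/80·(0))/(1+7/80) = 9517/10000 ≈ 0.951700
step 2 [2y] swap r/1=538/18979: DF=(1 − 538/18979·(0.951700))/(1+538/18979) = 4731/5000 ≈ 0.946200

1 1 9517/10000
2 2 4731/5000
DF(2y) is solved at step 2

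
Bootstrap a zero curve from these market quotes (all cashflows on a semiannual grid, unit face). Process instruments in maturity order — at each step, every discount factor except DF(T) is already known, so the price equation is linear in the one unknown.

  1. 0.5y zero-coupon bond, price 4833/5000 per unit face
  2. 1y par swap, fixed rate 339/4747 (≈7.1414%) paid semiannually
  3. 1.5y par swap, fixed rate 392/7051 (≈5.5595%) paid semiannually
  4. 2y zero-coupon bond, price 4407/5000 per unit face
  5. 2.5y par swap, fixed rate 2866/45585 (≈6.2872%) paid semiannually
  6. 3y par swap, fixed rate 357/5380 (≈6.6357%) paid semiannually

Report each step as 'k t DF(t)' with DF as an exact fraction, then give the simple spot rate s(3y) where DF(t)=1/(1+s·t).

step 1 [0.5y] zero: DF = P = 4833/5000 ≈ 0.966600
step 2 [1y] swap r/2=339/9494: DF=(1 − 339/9494·(0.966600))/(1+339/9494) = 4661/5000 ≈ 0.932200
step 3 [1.5y] swap r/2=196/7051: DF=(1 − 196/7051·(0.966600+0.932200))/(1+196/7051) = 576/625 ≈ 0.921600
step 4 [2y] zero: DF = P = 4407/5000 ≈ 0.881400
step 5 [2.5y] swap r/2=1433/45585: DF=(1 − 1433/45585·(0.966600+0.932200+0.921600+0.881400))/(1+1433/45585) = 8567/10000 ≈ 0.856700
step 6 [3y] swap r/2=357/10760: DF=(1 − 357/10760·(0.966600+0.932200+0.921600+0.881400+0.856700))/(1+357/10760) = 1643/2000 ≈ 0.821500

1 1/2 4833/5000
2 1 4661/5000
3 3/2 576/625
4 2 4407/5000
5 5/2 8567/10000
6 3 1643/2000
s(3y) = (1/(1643/2000) − 1)/(3) = 119/1643 ≈ 7.2428%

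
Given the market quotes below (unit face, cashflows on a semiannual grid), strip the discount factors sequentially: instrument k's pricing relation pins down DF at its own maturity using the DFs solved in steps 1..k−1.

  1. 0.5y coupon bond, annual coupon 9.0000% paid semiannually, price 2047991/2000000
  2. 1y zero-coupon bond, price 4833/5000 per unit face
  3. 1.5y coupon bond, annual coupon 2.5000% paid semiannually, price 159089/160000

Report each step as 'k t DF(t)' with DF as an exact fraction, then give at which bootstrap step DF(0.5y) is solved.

1 1/2 9799/10000
2 1 4833/5000
3 3/2 479/500
DF(0.5y) is solved at step 1

step 1 [0.5y] bond c/2=9/200: DF=(2047991/2000000 − 9/200·(0))/(1+9/200) = 9799/10000 ≈ 0.979900
step 2 [1y] zero: DF = P = 4833/5000 ≈ 0.966600
step 3 [1.5y] bond c/2=1/80: DF=(159089/160000 − 1/80·(0.979900+0.966600))/(1+1/80) = 479/500 ≈ 0.958000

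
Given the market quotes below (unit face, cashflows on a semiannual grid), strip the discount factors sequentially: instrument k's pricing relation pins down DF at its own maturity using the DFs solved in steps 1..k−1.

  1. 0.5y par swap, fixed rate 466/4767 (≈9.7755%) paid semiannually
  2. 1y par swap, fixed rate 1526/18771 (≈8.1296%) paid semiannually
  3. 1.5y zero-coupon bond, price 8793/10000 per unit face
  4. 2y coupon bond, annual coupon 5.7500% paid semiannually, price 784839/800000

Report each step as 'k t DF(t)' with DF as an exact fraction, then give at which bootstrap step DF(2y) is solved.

1 1/2 4767/5000
2 1 9237/10000
3 3/2 8793/10000
4 2 4383/5000
DF(2y) is solved at step 4

step 1 [0.5y] swap r/2=233/4767: DF=(1 − 233/4767·(0))/(1+233/4767) = 4767/5000 ≈ 0.953400
step 2 [1y] swap r/2=763/18771: DF=(1 − 763/18771·(0.953400))/(1+763/18771) = 9237/10000 ≈ 0.923700
step 3 [1.5y] zero: DF = P = 8793/10000 ≈ 0.879300
step 4 [2y] bond c/2=23/800: DF=(784839/800000 − 23/800·(0.953400+0.923700+0.879300))/(1+23/800) = 4383/5000 ≈ 0.876600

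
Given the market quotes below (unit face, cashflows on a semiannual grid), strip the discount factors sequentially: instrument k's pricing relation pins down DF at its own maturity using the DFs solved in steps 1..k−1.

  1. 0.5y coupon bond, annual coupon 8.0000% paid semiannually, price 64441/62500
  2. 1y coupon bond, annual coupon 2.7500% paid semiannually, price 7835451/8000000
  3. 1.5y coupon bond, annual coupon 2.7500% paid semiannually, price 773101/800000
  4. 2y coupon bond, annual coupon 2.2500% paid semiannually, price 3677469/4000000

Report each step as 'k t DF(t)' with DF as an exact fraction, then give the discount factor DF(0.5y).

1 1/2 4957/5000
2 1 9527/10000
3 3/2 9269/10000
4 2 2193/2500
DF(0.5y) = 4957/5000 ≈ 0.991400

step 1 [0.5y] bond c/2=1/25: DF=(64441/62500 − 1/25·(0))/(1+1/25) = 4957/5000 ≈ 0.991400
step 2 [1y] bond c/2=11/800: DF=(7835451/8000000 − 11/800·(0.991400))/(1+11/800) = 9527/10000 ≈ 0.952700
step 3 [1.5y] bond c/2=11/800: DF=(773101/800000 − 11/800·(0.991400+0.952700))/(1+11/800) = 9269/10000 ≈ 0.926900
step 4 [2y] bond c/2=9/800: DF=(3677469/4000000 − 9/800·(0.991400+0.952700+0.926900))/(1+9/800) = 2193/2500 ≈ 0.877200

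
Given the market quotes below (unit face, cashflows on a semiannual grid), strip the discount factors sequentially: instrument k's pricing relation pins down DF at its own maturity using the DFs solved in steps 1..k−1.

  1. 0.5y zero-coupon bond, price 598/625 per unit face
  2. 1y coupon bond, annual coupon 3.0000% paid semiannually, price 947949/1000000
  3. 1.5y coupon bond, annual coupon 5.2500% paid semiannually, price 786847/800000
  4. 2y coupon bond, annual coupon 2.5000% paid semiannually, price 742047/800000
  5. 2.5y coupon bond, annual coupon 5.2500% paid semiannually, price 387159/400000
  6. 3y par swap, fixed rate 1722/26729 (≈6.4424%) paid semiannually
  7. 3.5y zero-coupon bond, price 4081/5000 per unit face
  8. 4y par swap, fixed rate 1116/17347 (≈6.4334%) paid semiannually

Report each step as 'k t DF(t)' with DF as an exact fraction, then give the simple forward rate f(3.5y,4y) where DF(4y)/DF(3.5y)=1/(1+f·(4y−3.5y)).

1 1/2 598/625
2 1 4599/5000
3 3/2 569/625
4 2 8817/10000
5 5/2 8493/10000
6 3 4139/5000
7 7/2 4081/5000
8 4 971/1250
f(3.5y,4y) = ((4081/5000)/(971/1250) − 1)/(1/2) = 197/1942 ≈ 10.1442%

step 1 [0.5y] zero: DF = P = 598/625 ≈ 0.956800
step 2 [1y] bond c/2=3/200: DF=(947949/1000000 − 3/200·(0.956800))/(1+3/200) = 4599/5000 ≈ 0.919800
step 3 [1.5y] bond c/2=21/800: DF=(786847/800000 − 21/800·(0.956800+0.919800))/(1+21/800) = 569/625 ≈ 0.910400
step 4 [2y] bond c/2=1/80: DF=(742047/800000 − 1/80·(0.956800+0.919800+0.910400))/(1+1/80) = 8817/10000 ≈ 0.881700
step 5 [2.5y] bond c/2=21/800: DF=(387159/400000 − 21/800·(0.956800+0.919800+0.910400+0.881700))/(1+21/800) = 8493/10000 ≈ 0.849300
step 6 [3y] swap r/2=861/26729: DF=(1 − 861/26729·(0.956800+0.919800+0.910400+0.881700+0.849300))/(1+861/26729) = 4139/5000 ≈ 0.827800
step 7 [3.5y] zero: DF = P = 4081/5000 ≈ 0.816200
step 8 [4y] swap r/2=558/17347: DF=(1 − 558/17347·(0.956800+0.919800+0.910400+0.881700+0.849300+0.827800+0.816200))/(1+558/17347) = 971/1250 ≈ 0.776800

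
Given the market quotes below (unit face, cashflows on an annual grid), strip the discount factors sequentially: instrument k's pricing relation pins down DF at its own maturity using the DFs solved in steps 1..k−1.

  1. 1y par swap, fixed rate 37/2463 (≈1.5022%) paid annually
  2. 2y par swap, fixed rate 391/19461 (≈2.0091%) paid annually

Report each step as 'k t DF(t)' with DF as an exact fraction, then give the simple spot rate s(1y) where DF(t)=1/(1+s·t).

step 1 [1y] swap r/1=37/2463: DF=(1 − 37/2463·(0))/(1+37/2463) = 2463/2500 ≈ 0.985200
step 2 [2y] swap r/1=391/19461: DF=(1 − 391/19461·(0.985200))/(1+391/19461) = 9609/10000 ≈ 0.960900

1 1 2463/2500
2 2 9609/10000
s(1y) = (1/(2463/2500) − 1)/(1) = 37/2463 ≈ 1.5022%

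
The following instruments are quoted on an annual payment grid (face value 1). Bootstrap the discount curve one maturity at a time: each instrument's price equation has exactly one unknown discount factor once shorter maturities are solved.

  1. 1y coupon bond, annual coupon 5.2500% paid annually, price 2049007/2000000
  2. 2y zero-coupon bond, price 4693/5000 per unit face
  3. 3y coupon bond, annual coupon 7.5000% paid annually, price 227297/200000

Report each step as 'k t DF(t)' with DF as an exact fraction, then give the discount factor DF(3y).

1 1 4867/5000
2 2 4693/5000
3 3 4619/5000
DF(3y) = 4619/5000 ≈ 0.923800

step 1 [1y] bond c/1=21/400: DF=(2049007/2000000 − 21/400·(0))/(1+21/400) = 4867/5000 ≈ 0.973400
step 2 [2y] zero: DF = P = 4693/5000 ≈ 0.938600
step 3 [3y] bond c/1=3/40: DF=(227297/200000 − 3/40·(0.973400+0.938600))/(1+3/40) = 4619/5000 ≈ 0.923800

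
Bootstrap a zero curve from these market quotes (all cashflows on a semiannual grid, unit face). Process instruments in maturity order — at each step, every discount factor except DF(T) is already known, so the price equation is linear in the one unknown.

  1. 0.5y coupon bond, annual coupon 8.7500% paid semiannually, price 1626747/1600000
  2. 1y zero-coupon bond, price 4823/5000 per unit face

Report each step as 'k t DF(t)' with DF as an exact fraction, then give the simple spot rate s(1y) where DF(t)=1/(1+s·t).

1 1/2 9741/10000
2 1 4823/5000
s(1y) = (1/(4823/5000) − 1)/(1) = 177/4823 ≈ 3.6699%

step 1 [0.5y] bond c/2=7/160: DF=(1626747/1600000 − 7/160·(0))/(1+7/160) = 9741/10000 ≈ 0.974100
step 2 [1y] zero: DF = P = 4823/5000 ≈ 0.964600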